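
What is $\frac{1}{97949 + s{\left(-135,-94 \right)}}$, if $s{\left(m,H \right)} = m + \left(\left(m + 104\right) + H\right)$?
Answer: $\frac{1}{97689} \approx 1.0237 \cdot 10^{-5}$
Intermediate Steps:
$s{\left(m,H \right)} = 104 + H + 2 m$ ($s{\left(m,H \right)} = m + \left(\left(104 + m\right) + H\right) = m + \left(104 + H + m\right) = 104 + H + 2 m$)
$\frac{1}{97949 + s{\left(-135,-94 \right)}} = \frac{1}{97949 + \left(104 - 94 + 2 \left(-135\right)\right)} = \frac{1}{97949 - 260} = \frac{1}{97689}$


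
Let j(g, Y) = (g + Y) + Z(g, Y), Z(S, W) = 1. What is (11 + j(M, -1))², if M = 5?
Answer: 256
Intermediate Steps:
j(g, Y) = 1 + Y + g (j(g, Y) = (g + Y) + 1 = (Y + g) + 1 = 1 + Y + g)
(11 + j(M, -1))² = (11 + (1 - 1 + 5))² = (11 + 5)² = 16² = 256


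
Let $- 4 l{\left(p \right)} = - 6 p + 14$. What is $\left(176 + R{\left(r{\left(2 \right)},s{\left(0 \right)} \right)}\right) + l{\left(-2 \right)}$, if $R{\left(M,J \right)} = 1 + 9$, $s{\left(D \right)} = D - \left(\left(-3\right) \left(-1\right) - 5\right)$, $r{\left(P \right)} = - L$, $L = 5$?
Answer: $\frac{359}{2} \approx 179.5$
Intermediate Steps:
$r{\left(P \right)} = -5$ ($r{\left(P \right)} = \left(-1\right) 5 = -5$)
$s{\left(D \right)} = 2 + D$ ($s{\left(D \right)} = D - \left(3 - 5\right) = D - -2 = D + 2 = 2 + D$)
$l{\left(p \right)} = - \frac{7}{2} + \frac{3 p}{2}$ ($l{\left(p \right)} = - \frac{- 6 p + 14}{4} = - \frac{14 - 6 p}{4} = - \frac{7}{2} + \frac{3 p}{2}$)
$R{\left(M,J \right)} = 10$
$\left(176 + R{\left(r{\left(2 \right)},s{\left(0 \right)} \right)}\right) + l{\left(-2 \right)} = \left(176 + 10\right) + \left(- \frac{7}{2} + \frac{3}{2} \left(-2\right)\right) = 186 - \frac{13}{2} = \frac{359}{2}$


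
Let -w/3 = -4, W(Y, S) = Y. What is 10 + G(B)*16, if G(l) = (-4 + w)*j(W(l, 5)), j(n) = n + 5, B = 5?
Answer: 1290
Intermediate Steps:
w = 12 (w = -3*(-4) = 12)
j(n) = 5 + n
G(l) = 40 + 8*l (G(l) = (-4 + 12)*(5 + l) = 8*(5 + l) = 40 + 8*l)
10 + G(B)*16 = 10 + (40 + 8*5)*16 = 10 + (40 + 40)*16 = 10 + 80*16 = 10 + 1280 = 1290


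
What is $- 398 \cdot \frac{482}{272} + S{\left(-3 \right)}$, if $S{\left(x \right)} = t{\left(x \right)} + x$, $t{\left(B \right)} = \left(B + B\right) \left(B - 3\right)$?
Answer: $- \frac{45715}{68} \approx -672.28$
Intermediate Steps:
$t{\left(B \right)} = 2 B \left(-3 + B\right)$
$S{\left(x \right)} = x + 2 x \left(-3 + x\right)$ ($S{\left(x \right)} = 2 x \left(-3 + x\right) + x = x + 2 x \left(-3 + x\right)$)
$- 398 \cdot \frac{482}{272} + S{\left(-3 \right)} = - 398 \cdot \frac{482}{272} - 3 \left(-5 + 2 \left(-3\right)\right) = - 398 \cdot 482 \cdot \frac{1}{272} - 3 \left(-5 - 6\right) = \left(-398\right) \frac{241}{136} - -33 = - \frac{47959}{68} + 33 = - \frac{45715}{68}$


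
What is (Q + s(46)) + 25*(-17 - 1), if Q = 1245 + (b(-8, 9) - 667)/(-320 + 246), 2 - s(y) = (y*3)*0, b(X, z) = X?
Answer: 59653/74 ≈ 806.12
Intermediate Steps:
s(y) = 2 (s(y) = 2 - y*3*0 = 2 - 3*y*0 = 2 - 1*0 = 2 + 0 = 2)
Q = 92805/74 (Q = 1245 + (-8 - 667)/(-320 + 246) = 1245 - 675/(-74) = 1245 - 675*(-1/74) = 1245 + 675/74 = 92805/74 ≈ 1254.1)
(Q + s(46)) + 25*(-17 - 1) = (92805/74 + 2) + 25*(-17 - 1) = 92953/74 + 25*(-18) = 92953/74 - 450 = 59653/74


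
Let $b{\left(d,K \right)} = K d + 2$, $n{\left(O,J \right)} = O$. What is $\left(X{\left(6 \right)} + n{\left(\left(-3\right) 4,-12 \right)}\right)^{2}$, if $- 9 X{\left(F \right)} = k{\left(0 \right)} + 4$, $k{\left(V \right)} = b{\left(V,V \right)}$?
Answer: $\frac{1444}{9} \approx 160.44$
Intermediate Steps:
$b{\left(d,K \right)} = 2 + K d$
$k{\left(V \right)} = 2 + V^{2}$ ($k{\left(V \right)} = 2 + V V = 2 + V^{2}$)
$X{\left(F \right)} = - \frac{2}{3}$ ($X{\left(F \right)} = - \frac{\left(2 + 0^{2}\right) + 4}{9} = - \frac{\left(2 + 0\right) + 4}{9} = - \frac{2 + 4}{9} = \left(- \frac{1}{9}\right) 6 = - \frac{2}{3}$)
$\left(X{\left(6 \right)} + n{\left(\left(-3\right) 4,-12 \right)}\right)^{2} = \left(- \frac{2}{3} - 12\right)^{2} = \left(- \frac{38}{3}\right)^{2} = \frac{1444}{9}$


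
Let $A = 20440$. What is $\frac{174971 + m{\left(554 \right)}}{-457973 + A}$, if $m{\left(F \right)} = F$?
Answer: $- \frac{175525}{437533} \approx -0.40117$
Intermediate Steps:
$\frac{174971 + m{\left(554 \right)}}{-457973 + A} = \frac{174971 + 554}{-457973 + 20440} = \frac{175525}{-437533} = 175525 \left(- \frac{1}{437533}\right) = - \frac{175525}{437533}$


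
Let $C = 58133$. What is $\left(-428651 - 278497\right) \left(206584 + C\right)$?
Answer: $-187194097116$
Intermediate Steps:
$\left(-428651 - 278497\right) \left(206584 + C\right) = \left(-428651 - 278497\right) \left(206584 + 58133\right) = \left(-707148\right) 264717 = -187194097116$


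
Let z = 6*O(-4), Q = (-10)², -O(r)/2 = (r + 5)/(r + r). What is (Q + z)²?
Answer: 41209/4 ≈ 10302.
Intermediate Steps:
O(r) = -(5 + r)/r (O(r) = -2*(r + 5)/(r + r) = -2*(5 + r)/(2*r) = -2*(5 + r)*1/(2*r) = -(5 + r)/r)
Q = 100
z = 3/2 (z = 6*((-5 - 1*(-4))/(-4)) = 6*(-(-5 + 4)/4) = 6*(-¼*(-1)) = 6*(¼) = 3/2 ≈ 1.5000)
(Q + z)² = (100 + 3/2)² = (203/2)² = 41209/4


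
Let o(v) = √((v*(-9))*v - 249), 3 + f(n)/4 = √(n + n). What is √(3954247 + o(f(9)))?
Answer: √(3954247 + I*√3*√(1379 - 864*√2)) ≈ 1988.5 + 0.005*I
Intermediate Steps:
f(n) = -12 + 4*√2*√n (f(n) = -12 + 4*√(n + n) = -12 + 4*√(2*n) = -12 + 4*(√2*√n) = -12 + 4*√2*√n)
o(v) = √(-249 - 9*v²) (o(v) = √((-9*v)*v - 249) = √(-9*v² - 249) = √(-249 - 9*v²))
√(3954247 + o(f(9))) = √(3954247 + √(-249 - 9*(-12 + 4*√2*√9)²)) = √(3954247 + √(-249 - 9*(-12 + 4*√2*3)²)) = √(3954247 + √(-249 - 9*(-12 + 12*√2)²))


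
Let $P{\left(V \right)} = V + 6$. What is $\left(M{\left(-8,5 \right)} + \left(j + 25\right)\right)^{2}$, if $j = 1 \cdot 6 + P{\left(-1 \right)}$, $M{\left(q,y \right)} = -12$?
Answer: $576$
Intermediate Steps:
$P{\left(V \right)} = 6 + V$
$j = 11$ ($j = 1 \cdot 6 + \left(6 - 1\right) = 6 + 5 = 11$)
$\left(M{\left(-8,5 \right)} + \left(j + 25\right)\right)^{2} = \left(-12 + \left(11 + 25\right)\right)^{2} = \left(-12 + 36\right)^{2} = 24^{2} = 576$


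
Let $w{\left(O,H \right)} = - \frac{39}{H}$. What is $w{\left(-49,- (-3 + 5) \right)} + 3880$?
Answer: $\frac{7799}{2} \approx 3899.5$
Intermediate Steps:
$w{\left(-49,- (-3 + 5) \right)} + 3880 = - \frac{39}{\left(-1\right) \left(-3 + 5\right)} + 3880 = - \frac{39}{\left(-1\right) 2} + 3880 = - \frac{39}{-2} + 3880 = \left(-39\right) \left(- \frac{1}{2}\right) + 3880 = \frac{39}{2} + 3880 = \frac{7799}{2}$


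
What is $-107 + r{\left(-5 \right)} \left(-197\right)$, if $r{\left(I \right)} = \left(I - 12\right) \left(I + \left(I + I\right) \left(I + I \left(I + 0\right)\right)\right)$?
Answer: $-686652$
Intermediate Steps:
$r{\left(I \right)} = \left(-12 + I\right) \left(I + 2 I \left(I + I^{2}\right)\right)$ ($r{\left(I \right)} = \left(-12 + I\right) \left(I + 2 I \left(I + I I\right)\right) = \left(-12 + I\right) \left(I + 2 I \left(I + I^{2}\right)\right)$)
$-107 + r{\left(-5 \right)} \left(-197\right) = -107 + - 5 \left(-12 - -115 - 22 \left(-5\right)^{2} + 2 \left(-5\right)^{3}\right) \left(-197\right) = -107 + - 5 \left(-12 + 115 - 550 + 2 \left(-125\right)\right) \left(-197\right) = -107 + - 5 \left(-12 + 115 - 550 - 250\right) \left(-197\right) = -107 + \left(-5\right) \left(-697\right) \left(-197\right) = -107 + 3485 \left(-197\right) = -107 - 686545 = -686652$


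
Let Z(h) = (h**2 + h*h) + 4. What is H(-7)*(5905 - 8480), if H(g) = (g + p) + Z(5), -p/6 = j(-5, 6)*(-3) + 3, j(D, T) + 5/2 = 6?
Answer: -236900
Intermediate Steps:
j(D, T) = 7/2 (j(D, T) = -5/2 + 6 = 7/2)
Z(h) = 4 + 2*h**2 (Z(h) = (h**2 + h**2) + 4 = 2*h**2 + 4 = 4 + 2*h**2)
p = 45 (p = -6*((7/2)*(-3) + 3) = -6*(-21/2 + 3) = -6*(-15/2) = 45)
H(g) = 99 + g (H(g) = (g + 45) + (4 + 2*5**2) = (45 + g) + (4 + 2*25) = (45 + g) + (4 + 50) = (45 + g) + 54 = 99 + g)
H(-7)*(5905 - 8480) = (99 - 7)*(5905 - 8480) = 92*(-2575) = -236900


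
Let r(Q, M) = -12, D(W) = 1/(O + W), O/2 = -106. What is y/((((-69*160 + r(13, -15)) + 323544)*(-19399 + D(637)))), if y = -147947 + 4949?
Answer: 10129025/429393903068 ≈ 2.3589e-5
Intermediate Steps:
O = -212 (O = 2*(-106) = -212)
y = -142998
D(W) = 1/(-212 + W)
y/((((-69*160 + r(13, -15)) + 323544)*(-19399 + D(637)))) = -142998*1/((-19399 + 1/(-212 + 637))*((-69*160 - 12) + 323544)) = -142998*1/((-19399 + 1/425)*((-11040 - 12) + 323544)) = -142998*1/((-19399 + 1/425)*(-11052 + 323544)) = -142998/(312492*(-8244574/425)) = -142998/(-2576363418408/425) = -142998*(-425/2576363418408) = 10129025/429393903068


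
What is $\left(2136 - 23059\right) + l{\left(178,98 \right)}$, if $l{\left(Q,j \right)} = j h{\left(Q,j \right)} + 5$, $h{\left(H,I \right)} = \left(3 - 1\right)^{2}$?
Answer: $-20526$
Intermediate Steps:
$h{\left(H,I \right)} = 4$ ($h{\left(H,I \right)} = 2^{2} = 4$)
$l{\left(Q,j \right)} = 5 + 4 j$ ($l{\left(Q,j \right)} = j 4 + 5 = 4 j + 5 = 5 + 4 j$)
$\left(2136 - 23059\right) + l{\left(178,98 \right)} = \left(2136 - 23059\right) + \left(5 + 4 \cdot 98\right) = -20923 + \left(5 + 392\right) = -20923 + 397 = -20526$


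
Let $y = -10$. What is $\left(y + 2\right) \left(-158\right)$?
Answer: $1264$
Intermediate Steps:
$\left(y + 2\right) \left(-158\right) = \left(-10 + 2\right) \left(-158\right) = \left(-8\right) \left(-158\right) = 1264$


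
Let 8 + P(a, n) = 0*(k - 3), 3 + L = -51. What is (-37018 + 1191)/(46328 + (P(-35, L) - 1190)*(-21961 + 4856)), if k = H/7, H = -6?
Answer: -35827/20538118 ≈ -0.0017444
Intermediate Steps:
k = -6/7 ≈ -0.85714
L = -54 (L = -3 - 51 = -54)
P(a, n) = -8 (P(a, n) = -8 + 0*(-6/7 - 3) = -8 + 0*(-27/7) = -8 + 0 = -8)
(-37018 + 1191)/(46328 + (P(-35, L) - 1190)*(-21961 + 4856)) = (-37018 + 1191)/(46328 + (-8 - 1190)*(-21961 + 4856)) = -35827/(46328 - 1198*(-17105)) = -35827/(46328 + 20491790) = -35827/20538118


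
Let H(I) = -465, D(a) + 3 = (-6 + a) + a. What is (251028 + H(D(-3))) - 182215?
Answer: 68348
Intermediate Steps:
D(a) = -9 + 2*a (D(a) = -3 + ((-6 + a) + a) = -3 + (-6 + 2*a) = -9 + 2*a)
(251028 + H(D(-3))) - 182215 = (251028 - 465) - 182215 = 250563 - 182215 = 68348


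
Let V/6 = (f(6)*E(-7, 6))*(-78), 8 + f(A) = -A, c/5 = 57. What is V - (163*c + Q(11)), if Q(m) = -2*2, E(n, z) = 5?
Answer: -13691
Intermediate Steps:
Q(m) = -4
c = 285 (c = 5*57 = 285)
f(A) = -8 - A
V = 32760 (V = 6*(((-8 - 1*6)*5)*(-78)) = 6*(((-8 - 6)*5)*(-78)) = 6*(-14*5*(-78)) = 6*(-70*(-78)) = 6*5460 = 32760)
V - (163*c + Q(11)) = 32760 - (163*285 - 4) = 32760 - (46455 - 4) = 32760 - 1*46451 = 32760 - 46451 = -13691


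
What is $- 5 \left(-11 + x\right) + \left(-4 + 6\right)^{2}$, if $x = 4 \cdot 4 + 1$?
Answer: $-26$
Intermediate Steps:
$x = 17$ ($x = 16 + 1 = 17$)
$- 5 \left(-11 + x\right) + \left(-4 + 6\right)^{2} = - 5 \left(-11 + 17\right) + \left(-4 + 6\right)^{2} = \left(-5\right) 6 + 2^{2} = -30 + 4 = -26$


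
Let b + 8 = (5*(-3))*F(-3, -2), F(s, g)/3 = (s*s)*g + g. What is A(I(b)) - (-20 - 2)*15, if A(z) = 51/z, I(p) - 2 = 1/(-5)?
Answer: 1075/3 ≈ 358.33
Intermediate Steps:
F(s, g) = 3*g + 3*g*s**2 (F(s, g) = 3*((s*s)*g + g) = 3*(s**2*g + g) = 3*(g*s**2 + g) = 3*(g + g*s**2) = 3*g + 3*g*s**2)
b = 892 (b = -8 + (5*(-3))*(3*(-2)*(1 + (-3)**2)) = -8 - 45*(-2)*(1 + 9) = -8 - 45*(-2)*10 = -8 - 15*(-60) = -8 + 900 = 892)
I(p) = 9/5 (I(p) = 2 + 1/(-5) = 2 - 1/5 = 9/5)
A(I(b)) - (-20 - 2)*15 = 51/(9/5) - (-20 - 2)*15 = 51*(5/9) - (-22)*15 = 85/3 - 1*(-330) = 85/3 + 330 = 1075/3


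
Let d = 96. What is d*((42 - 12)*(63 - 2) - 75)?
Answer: 168480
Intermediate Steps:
d*((42 - 12)*(63 - 2) - 75) = 96*((42 - 12)*(63 - 2) - 75) = 96*(30*61 - 75) = 96*(1830 - 75) = 96*1755 = 168480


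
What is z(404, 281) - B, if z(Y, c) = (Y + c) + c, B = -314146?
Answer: 315112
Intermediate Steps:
z(Y, c) = Y + 2*c
z(404, 281) - B = (404 + 2*281) - 1*(-314146) = (404 + 562) + 314146 = 966 + 314146 = 315112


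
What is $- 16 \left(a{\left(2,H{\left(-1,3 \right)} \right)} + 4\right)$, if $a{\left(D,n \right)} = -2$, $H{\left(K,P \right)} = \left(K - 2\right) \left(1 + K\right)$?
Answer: $-32$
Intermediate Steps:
$H{\left(K,P \right)} = \left(1 + K\right) \left(-2 + K\right)$ ($H{\left(K,P \right)} = \left(-2 + K\right) \left(1 + K\right) = \left(1 + K\right) \left(-2 + K\right)$)
$- 16 \left(a{\left(2,H{\left(-1,3 \right)} \right)} + 4\right) = - 16 \left(-2 + 4\right) = \left(-16\right) 2 = -32$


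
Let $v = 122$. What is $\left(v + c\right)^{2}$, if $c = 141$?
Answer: $69169$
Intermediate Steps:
$\left(v + c\right)^{2} = \left(122 + 141\right)^{2} = 263^{2} = 69169$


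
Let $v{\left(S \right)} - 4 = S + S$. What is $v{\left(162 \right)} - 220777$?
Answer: $-220449$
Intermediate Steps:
$v{\left(S \right)} = 4 + 2 S$ ($v{\left(S \right)} = 4 + \left(S + S\right) = 4 + 2 S$)
$v{\left(162 \right)} - 220777 = \left(4 + 2 \cdot 162\right) - 220777 = \left(4 + 324\right) - 220777 = 328 - 220777 = -220449$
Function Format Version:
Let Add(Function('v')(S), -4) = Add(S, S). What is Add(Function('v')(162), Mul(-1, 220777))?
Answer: -220449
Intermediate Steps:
Function('v')(S) = Add(4, Mul(2, S)) (Function('v')(S) = Add(4, Add(S, S)) = Add(4, Mul(2, S)))
Add(Function('v')(162), Mul(-1, 220777)) = Add(Add(4, Mul(2, 162)), Mul(-1, 220777)) = Add(Add(4, 324), -220777) = Add(328, -220777) = -220449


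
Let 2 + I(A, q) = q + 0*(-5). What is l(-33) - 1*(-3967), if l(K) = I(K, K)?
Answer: 3932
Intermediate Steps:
I(A, q) = -2 + q (I(A, q) = -2 + (q + 0*(-5)) = -2 + (q + 0) = -2 + q)
l(K) = -2 + K
l(-33) - 1*(-3967) = (-2 - 33) - 1*(-3967) = -35 + 3967 = 3932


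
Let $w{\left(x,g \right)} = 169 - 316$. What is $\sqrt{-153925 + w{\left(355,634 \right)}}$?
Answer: $2 i \sqrt{38518} \approx 392.52 i$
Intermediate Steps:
$w{\left(x,g \right)} = -147$ ($w{\left(x,g \right)} = 169 - 316 = -147$)
$\sqrt{-153925 + w{\left(355,634 \right)}} = \sqrt{-153925 - 147} = \sqrt{-154072} = 2 i \sqrt{38518}$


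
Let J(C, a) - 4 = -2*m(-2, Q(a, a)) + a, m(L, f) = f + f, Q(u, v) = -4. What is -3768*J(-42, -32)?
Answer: 45216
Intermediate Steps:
m(L, f) = 2*f
J(C, a) = 20 + a (J(C, a) = 4 + (-4*(-4) + a) = 4 + (-2*(-8) + a) = 4 + (16 + a) = 20 + a)
-3768*J(-42, -32) = -3768*(20 - 32) = -3768*(-12) = 45216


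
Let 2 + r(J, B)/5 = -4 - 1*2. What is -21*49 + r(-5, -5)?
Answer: -1069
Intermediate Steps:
r(J, B) = -40 (r(J, B) = -10 + 5*(-4 - 1*2) = -10 + 5*(-4 - 2) = -10 + 5*(-6) = -10 - 30 = -40)
-21*49 + r(-5, -5) = -21*49 - 40 = -1029 - 40 = -1069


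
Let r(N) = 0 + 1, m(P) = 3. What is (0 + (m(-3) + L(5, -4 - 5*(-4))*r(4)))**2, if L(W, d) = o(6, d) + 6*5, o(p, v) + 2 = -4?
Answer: 729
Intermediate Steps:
o(p, v) = -6 (o(p, v) = -2 - 4 = -6)
r(N) = 1
L(W, d) = 24 (L(W, d) = -6 + 6*5 = -6 + 30 = 24)
(0 + (m(-3) + L(5, -4 - 5*(-4))*r(4)))**2 = (0 + (3 + 24*1))**2 = (0 + (3 + 24))**2 = (0 + 27)**2 = 27**2 = 729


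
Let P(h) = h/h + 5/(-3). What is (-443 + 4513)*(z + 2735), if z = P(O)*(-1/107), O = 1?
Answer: 3573203590/321 ≈ 1.1131e+7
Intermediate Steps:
P(h) = -⅔ (P(h) = 1 + 5*(-⅓) = 1 - 5/3 = -⅔)
z = 2/321 (z = -(-2)/(3*107) = -⅔*(-1/107) = 2/321 ≈ 0.0062305)
(-443 + 4513)*(z + 2735) = (-443 + 4513)*(2/321 + 2735) = 4070*(877937/321) = 3573203590/321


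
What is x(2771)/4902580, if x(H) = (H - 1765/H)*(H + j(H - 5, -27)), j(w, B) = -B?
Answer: 5369834862/3396262295 ≈ 1.5811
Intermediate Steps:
x(H) = (27 + H)*(H - 1765/H) (x(H) = (H - 1765/H)*(H - 1*(-27)) = (H - 1765/H)*(H + 27) = (H - 1765/H)*(27 + H) = (27 + H)*(H - 1765/H))
x(2771)/4902580 = (-1765 + 2771² - 47655/2771 + 27*2771)/4902580 = (-1765 + 7678441 - 47655*1/2771 + 74817)*(1/4902580) = (-1765 + 7678441 - 47655/2771 + 74817)*(1/4902580) = (21479339448/2771)*(1/4902580) = 5369834862/3396262295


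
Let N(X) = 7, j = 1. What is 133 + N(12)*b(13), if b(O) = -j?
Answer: 126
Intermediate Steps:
b(O) = -1 (b(O) = -1*1 = -1)
133 + N(12)*b(13) = 133 + 7*(-1) = 133 - 7 = 126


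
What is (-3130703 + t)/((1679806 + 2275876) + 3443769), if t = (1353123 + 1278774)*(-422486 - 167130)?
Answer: -1551811712255/7399451 ≈ -2.0972e+5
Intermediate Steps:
t = -1551808581552 (t = 2631897*(-589616) = -1551808581552)
(-3130703 + t)/((1679806 + 2275876) + 3443769) = (-3130703 - 1551808581552)/((1679806 + 2275876) + 3443769) = -1551811712255/(3955682 + 3443769) = -1551811712255/7399451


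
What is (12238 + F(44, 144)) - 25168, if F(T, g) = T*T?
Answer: -10994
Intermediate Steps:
F(T, g) = T**2
(12238 + F(44, 144)) - 25168 = (12238 + 44**2) - 25168 = (12238 + 1936) - 25168 = 14174 - 25168 = -10994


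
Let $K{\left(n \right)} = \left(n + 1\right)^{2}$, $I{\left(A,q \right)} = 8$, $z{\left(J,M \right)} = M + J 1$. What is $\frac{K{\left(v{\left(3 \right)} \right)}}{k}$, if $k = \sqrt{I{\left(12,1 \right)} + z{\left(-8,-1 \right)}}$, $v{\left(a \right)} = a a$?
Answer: $- 100 i \approx - 100.0 i$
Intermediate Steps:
$z{\left(J,M \right)} = J + M$ ($z{\left(J,M \right)} = M + J = J + M$)
$v{\left(a \right)} = a^{2}$
$k = i$ ($k = \sqrt{8 - 9} = \sqrt{-1} = i \approx 1.0 i$)
$K{\left(n \right)} = \left(1 + n\right)^{2}$
$\frac{K{\left(v{\left(3 \right)} \right)}}{k} = \frac{\left(1 + 3^{2}\right)^{2}}{i} = \left(1 + 9\right)^{2} \left(- i\right) = 10^{2} \left(- i\right) = 100 \left(- i\right) = - 100 i$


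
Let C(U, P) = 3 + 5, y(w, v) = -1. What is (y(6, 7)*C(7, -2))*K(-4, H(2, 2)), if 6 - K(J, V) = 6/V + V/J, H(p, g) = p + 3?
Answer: -242/5 ≈ -48.400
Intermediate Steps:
H(p, g) = 3 + p
K(J, V) = 6 - 6/V - V/J (K(J, V) = 6 - (6/V + V/J) = 6 + (-6/V - V/J) = 6 - 6/V - V/J)
C(U, P) = 8
(y(6, 7)*C(7, -2))*K(-4, H(2, 2)) = (-1*8)*(6 - 6/(3 + 2) - 1*(3 + 2)/(-4)) = -8*(6 - 6/5 - 1*5*(-¼)) = -8*(6 - 6*⅕ + 5/4) = -8*(6 - 6/5 + 5/4) = -8*121/20 = -242/5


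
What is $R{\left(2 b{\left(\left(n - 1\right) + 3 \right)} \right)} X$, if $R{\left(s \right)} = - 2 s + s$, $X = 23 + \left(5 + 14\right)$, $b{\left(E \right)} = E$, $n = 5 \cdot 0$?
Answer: $-168$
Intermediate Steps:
$n = 0$
$X = 42$ ($X = 23 + 19 = 42$)
$R{\left(s \right)} = - s$
$R{\left(2 b{\left(\left(n - 1\right) + 3 \right)} \right)} X = - 2 \left(\left(0 - 1\right) + 3\right) 42 = - 2 \left(-1 + 3\right) 42 = - 2 \cdot 2 \cdot 42 = \left(-1\right) 4 \cdot 42 = \left(-4\right) 42 = -168$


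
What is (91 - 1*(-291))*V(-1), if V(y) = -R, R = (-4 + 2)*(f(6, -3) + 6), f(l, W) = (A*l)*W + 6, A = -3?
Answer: 50424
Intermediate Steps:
f(l, W) = 6 - 3*W*l (f(l, W) = (-3*l)*W + 6 = -3*W*l + 6 = 6 - 3*W*l)
R = -132 (R = (-4 + 2)*((6 - 3*(-3)*6) + 6) = -2*((6 + 54) + 6) = -2*(60 + 6) = -2*66 = -132)
V(y) = 132 (V(y) = -1*(-132) = 132)
(91 - 1*(-291))*V(-1) = (91 - 1*(-291))*132 = (91 + 291)*132 = 382*132 = 50424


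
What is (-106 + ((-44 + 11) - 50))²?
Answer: 35721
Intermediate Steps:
(-106 + ((-44 + 11) - 50))² = (-106 + (-33 - 50))² = (-106 - 83)² = (-189)² = 35721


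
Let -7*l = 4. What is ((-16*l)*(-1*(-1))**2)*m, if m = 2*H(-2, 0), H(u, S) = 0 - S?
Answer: 0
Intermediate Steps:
l = -4/7 (l = -1/7*4 = -4/7 ≈ -0.57143)
H(u, S) = -S
m = 0 (m = 2*(-1*0) = 2*0 = 0)
((-16*l)*(-1*(-1))**2)*m = ((-16*(-4/7))*(-1*(-1))**2)*0 = ((64/7)*1**2)*0 = ((64/7)*1)*0 = (64/7)*0 = 0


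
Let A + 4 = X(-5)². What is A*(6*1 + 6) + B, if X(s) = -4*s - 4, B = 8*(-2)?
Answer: 3008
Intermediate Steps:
B = -16
X(s) = -4 - 4*s
A = 252 (A = -4 + (-4 - 4*(-5))² = -4 + (-4 + 20)² = -4 + 16² = -4 + 256 = 252)
A*(6*1 + 6) + B = 252*(6*1 + 6) - 16 = 252*(6 + 6) - 16 = 252*12 - 16 = 3024 - 16 = 3008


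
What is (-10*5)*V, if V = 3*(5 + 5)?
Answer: -1500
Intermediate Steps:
V = 30 (V = 3*10 = 30)
(-10*5)*V = -10*5*30 = -50*30 = -1500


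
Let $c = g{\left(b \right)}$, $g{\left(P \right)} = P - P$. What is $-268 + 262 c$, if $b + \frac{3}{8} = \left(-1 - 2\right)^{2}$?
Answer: $-268$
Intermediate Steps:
$b = \frac{69}{8}$ ($b = - \frac{3}{8} + \left(-1 - 2\right)^{2} = - \frac{3}{8} + \left(-3\right)^{2} = - \frac{3}{8} + 9 = \frac{69}{8} \approx 8.625$)
$g{\left(P \right)} = 0$
$c = 0$
$-268 + 262 c = -268 + 262 \cdot 0 = -268 + 0 = -268$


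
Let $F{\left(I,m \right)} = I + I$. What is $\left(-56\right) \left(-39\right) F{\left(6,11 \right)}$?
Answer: $26208$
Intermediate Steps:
$F{\left(I,m \right)} = 2 I$
$\left(-56\right) \left(-39\right) F{\left(6,11 \right)} = \left(-56\right) \left(-39\right) 2 \cdot 6 = 2184 \cdot 12 = 26208$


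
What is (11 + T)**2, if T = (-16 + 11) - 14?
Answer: 64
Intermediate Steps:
T = -19 (T = -5 - 14 = -19)
(11 + T)**2 = (11 - 19)**2 = (-8)**2 = 64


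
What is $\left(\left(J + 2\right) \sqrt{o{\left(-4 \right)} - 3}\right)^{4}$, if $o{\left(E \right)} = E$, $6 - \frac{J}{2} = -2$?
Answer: $5143824$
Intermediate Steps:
$J = 16$ ($J = 12 - -4 = 12 + 4 = 16$)
$\left(\left(J + 2\right) \sqrt{o{\left(-4 \right)} - 3}\right)^{4} = \left(\left(16 + 2\right) \sqrt{-4 - 3}\right)^{4} = \left(18 \sqrt{-7}\right)^{4} = \left(18 i \sqrt{7}\right)^{4} = 5143824$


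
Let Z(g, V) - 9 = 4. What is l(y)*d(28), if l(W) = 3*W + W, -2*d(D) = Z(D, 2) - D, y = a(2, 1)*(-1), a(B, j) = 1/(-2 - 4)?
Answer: 5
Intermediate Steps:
Z(g, V) = 13 (Z(g, V) = 9 + 4 = 13)
a(B, j) = -1/6 (a(B, j) = 1/(-6) = -1/6)
y = 1/6 (y = -1/6*(-1) = 1/6 ≈ 0.16667)
d(D) = -13/2 + D/2 (d(D) = -(13 - D)/2 = -13/2 + D/2)
l(W) = 4*W
l(y)*d(28) = (4*(1/6))*(-13/2 + (1/2)*28) = 2*(-13/2 + 14)/3 = (2/3)*(15/2) = 5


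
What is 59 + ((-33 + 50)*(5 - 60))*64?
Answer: -59781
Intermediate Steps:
59 + ((-33 + 50)*(5 - 60))*64 = 59 + (17*(-55))*64 = 59 - 935*64 = 59 - 59840 = -59781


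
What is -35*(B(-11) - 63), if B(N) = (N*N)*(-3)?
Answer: 14910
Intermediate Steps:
B(N) = -3*N² (B(N) = N²*(-3) = -3*N²)
-35*(B(-11) - 63) = -35*(-3*(-11)² - 63) = -35*(-3*121 - 63) = -35*(-363 - 63) = -35*(-426) = 14910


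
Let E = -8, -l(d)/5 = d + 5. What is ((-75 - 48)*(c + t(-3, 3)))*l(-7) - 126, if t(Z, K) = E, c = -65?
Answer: 89664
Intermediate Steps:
l(d) = -25 - 5*d (l(d) = -5*(d + 5) = -5*(5 + d) = -25 - 5*d)
t(Z, K) = -8
((-75 - 48)*(c + t(-3, 3)))*l(-7) - 126 = ((-75 - 48)*(-65 - 8))*(-25 - 5*(-7)) - 126 = (-123*(-73))*(-25 + 35) - 126 = 8979*10 - 126 = 89790 - 126 = 89664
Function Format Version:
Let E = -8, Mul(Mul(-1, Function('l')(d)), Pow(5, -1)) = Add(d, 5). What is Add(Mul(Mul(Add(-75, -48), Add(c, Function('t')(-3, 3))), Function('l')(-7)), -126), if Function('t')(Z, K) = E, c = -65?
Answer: 89664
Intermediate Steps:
Function('l')(d) = Add(-25, Mul(-5, d)) (Function('l')(d) = Mul(-5, Add(d, 5)) = Mul(-5, Add(5, d)) = Add(-25, Mul(-5, d)))
Function('t')(Z, K) = -8
Add(Mul(Mul(Add(-75, -48), Add(c, Function('t')(-3, 3))), Function('l')(-7)), -126) = Add(Mul(Mul(Add(-75, -48), Add(-65, -8)), Add(-25, Mul(-5, -7))), -126) = Add(Mul(Mul(-123, -73), Add(-25, 35)), -126) = Add(Mul(8979, 10), -126) = Add(89790, -126) = 89664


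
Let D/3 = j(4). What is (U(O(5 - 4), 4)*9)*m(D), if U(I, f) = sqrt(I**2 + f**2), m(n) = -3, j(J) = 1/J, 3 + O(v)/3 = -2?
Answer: -27*sqrt(241) ≈ -419.15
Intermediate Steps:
O(v) = -15 (O(v) = -9 + 3*(-2) = -9 - 6 = -15)
D = 3/4 ≈ 0.75000
(U(O(5 - 4), 4)*9)*m(D) = (sqrt((-15)**2 + 4**2)*9)*(-3) = (sqrt(225 + 16)*9)*(-3) = (sqrt(241)*9)*(-3) = (9*sqrt(241))*(-3) = -27*sqrt(241)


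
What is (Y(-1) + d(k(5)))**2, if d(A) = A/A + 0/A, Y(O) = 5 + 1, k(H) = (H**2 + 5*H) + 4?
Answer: 49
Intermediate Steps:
k(H) = 4 + H**2 + 5*H
Y(O) = 6
d(A) = 1 (d(A) = 1 + 0 = 1)
(Y(-1) + d(k(5)))**2 = (6 + 1)**2 = 7**2 = 49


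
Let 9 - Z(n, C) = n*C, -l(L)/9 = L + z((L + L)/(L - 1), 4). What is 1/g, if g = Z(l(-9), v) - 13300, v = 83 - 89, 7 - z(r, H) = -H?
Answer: -1/13399 ≈ -7.4632e-5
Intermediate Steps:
z(r, H) = 7 + H (z(r, H) = 7 - (-1)*H = 7 + H)
l(L) = -99 - 9*L (l(L) = -9*(L + (7 + 4)) = -9*(L + 11) = -9*(11 + L) = -99 - 9*L)
v = -6
Z(n, C) = 9 - C*n (Z(n, C) = 9 - n*C = 9 - C*n)
g = -13399 (g = (9 - 1*(-6)*(-99 - 9*(-9))) - 13300 = (9 - 1*(-6)*(-99 + 81)) - 13300 = (9 - 1*(-6)*(-18)) - 13300 = (9 - 108) - 13300 = -99 - 13300 = -13399)
1/g = 1/(-13399) = -1/13399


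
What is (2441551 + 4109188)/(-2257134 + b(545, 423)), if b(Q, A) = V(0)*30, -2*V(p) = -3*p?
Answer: -6550739/2257134 ≈ -2.9022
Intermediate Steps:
V(p) = 3*p/2 (V(p) = -(-3)*p/2 = 3*p/2)
b(Q, A) = 0 (b(Q, A) = ((3/2)*0)*30 = 0*30 = 0)
(2441551 + 4109188)/(-2257134 + b(545, 423)) = (2441551 + 4109188)/(-2257134 + 0) = 6550739/(-2257134) = 6550739*(-1/2257134) = -6550739/2257134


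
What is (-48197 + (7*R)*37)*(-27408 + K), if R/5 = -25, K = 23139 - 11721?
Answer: 1288346280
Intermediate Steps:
K = 11418
R = -125 (R = 5*(-25) = -125)
(-48197 + (7*R)*37)*(-27408 + K) = (-48197 + (7*(-125))*37)*(-27408 + 11418) = (-48197 - 875*37)*(-15990) = (-48197 - 32375)*(-15990) = -80572*(-15990) = 1288346280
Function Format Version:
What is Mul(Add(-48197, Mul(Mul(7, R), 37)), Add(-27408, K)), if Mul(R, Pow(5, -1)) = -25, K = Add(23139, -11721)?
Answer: 1288346280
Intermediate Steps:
K = 11418
R = -125 (R = Mul(5, -25) = -125)
Mul(Add(-48197, Mul(Mul(7, R), 37)), Add(-27408, K)) = Mul(Add(-48197, Mul(Mul(7, -125), 37)), Add(-27408, 11418)) = Mul(Add(-48197, Mul(-875, 37)), -15990) = Mul(Add(-48197, -32375), -15990) = Mul(-80572, -15990) = 1288346280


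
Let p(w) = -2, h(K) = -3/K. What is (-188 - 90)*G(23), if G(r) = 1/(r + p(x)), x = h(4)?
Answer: -278/21 ≈ -13.238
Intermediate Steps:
x = -¾ (x = -3/4 = -3*¼ = -¾ ≈ -0.75000)
G(r) = 1/(-2 + r) (G(r) = 1/(r - 2) = 1/(-2 + r))
(-188 - 90)*G(23) = (-188 - 90)/(-2 + 23) = -278/21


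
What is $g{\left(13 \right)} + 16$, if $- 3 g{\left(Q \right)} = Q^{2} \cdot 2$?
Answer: $- \frac{290}{3} \approx -96.667$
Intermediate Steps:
$g{\left(Q \right)} = - \frac{2 Q^{2}}{3}$ ($g{\left(Q \right)} = - \frac{Q^{2} \cdot 2}{3} = - \frac{2 Q^{2}}{3}$)
$g{\left(13 \right)} + 16 = - \frac{2 \cdot 13^{2}}{3} + 16 = \left(- \frac{2}{3}\right) 169 + 16 = - \frac{338}{3} + 16 = - \frac{290}{3}$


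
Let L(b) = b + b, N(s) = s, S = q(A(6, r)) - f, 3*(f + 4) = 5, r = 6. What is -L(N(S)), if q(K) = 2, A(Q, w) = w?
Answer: -26/3 ≈ -8.6667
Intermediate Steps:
f = -7/3 (f = -4 + (⅓)*5 = -4 + 5/3 = -7/3 ≈ -2.3333)
S = 13/3 (S = 2 - 1*(-7/3) = 2 + 7/3 = 13/3 ≈ 4.3333)
L(b) = 2*b
-L(N(S)) = -2*13/3 = -1*26/3 = -26/3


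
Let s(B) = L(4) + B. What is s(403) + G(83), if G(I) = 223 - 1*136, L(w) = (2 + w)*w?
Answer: 514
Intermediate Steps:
L(w) = w*(2 + w)
s(B) = 24 + B (s(B) = 4*(2 + 4) + B = 4*6 + B = 24 + B)
G(I) = 87 (G(I) = 223 - 136 = 87)
s(403) + G(83) = (24 + 403) + 87 = 427 + 87 = 514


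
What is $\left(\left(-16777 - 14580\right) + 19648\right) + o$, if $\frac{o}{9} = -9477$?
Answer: $-97002$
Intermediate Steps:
$o = -85293$ ($o = 9 \left(-9477\right) = -85293$)
$\left(\left(-16777 - 14580\right) + 19648\right) + o = \left(\left(-16777 - 14580\right) + 19648\right) - 85293 = \left(-31357 + 19648\right) - 85293 = -11709 - 85293 = -97002$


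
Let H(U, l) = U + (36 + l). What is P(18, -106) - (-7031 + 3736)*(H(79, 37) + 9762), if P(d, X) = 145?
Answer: 32666775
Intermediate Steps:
H(U, l) = 36 + U + l
P(18, -106) - (-7031 + 3736)*(H(79, 37) + 9762) = 145 - (-7031 + 3736)*((36 + 79 + 37) + 9762) = 145 - (-3295)*(152 + 9762) = 145 - (-3295)*9914 = 145 - 1*(-32666630) = 145 + 32666630 = 32666775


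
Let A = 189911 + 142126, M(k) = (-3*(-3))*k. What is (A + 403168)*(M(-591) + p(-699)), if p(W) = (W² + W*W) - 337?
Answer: 714285476930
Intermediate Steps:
p(W) = -337 + 2*W² (p(W) = (W² + W²) - 337 = 2*W² - 337 = -337 + 2*W²)
M(k) = 9*k
A = 332037
(A + 403168)*(M(-591) + p(-699)) = (332037 + 403168)*(9*(-591) + (-337 + 2*(-699)²)) = 735205*(-5319 + (-337 + 2*488601)) = 735205*(-5319 + (-337 + 977202)) = 735205*(-5319 + 976865) = 735205*971546 = 714285476930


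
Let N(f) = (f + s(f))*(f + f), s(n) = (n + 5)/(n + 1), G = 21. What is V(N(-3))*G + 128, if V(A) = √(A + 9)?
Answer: 128 + 21*√33 ≈ 248.64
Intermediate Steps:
s(n) = (5 + n)/(1 + n)
N(f) = 2*f*(f + (5 + f)/(1 + f)) (N(f) = (f + (5 + f)/(1 + f))*(f + f) = (f + (5 + f)/(1 + f))*(2*f) = 2*f*(f + (5 + f)/(1 + f)))
V(A) = √(9 + A)
V(N(-3))*G + 128 = √(9 + 2*(-3)*(5 - 3 - 3*(1 - 3))/(1 - 3))*21 + 128 = √(9 + 2*(-3)*(5 - 3 - 3*(-2))/(-2))*21 + 128 = √(9 + 2*(-3)*(-½)*(5 - 3 + 6))*21 + 128 = √(9 + 2*(-3)*(-½)*8)*21 + 128 = √(9 + 24)*21 + 128 = √33*21 + 128 = 21*√33 + 128 = 128 + 21*√33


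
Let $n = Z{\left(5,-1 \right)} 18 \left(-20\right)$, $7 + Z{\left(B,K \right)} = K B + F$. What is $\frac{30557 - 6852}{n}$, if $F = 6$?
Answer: $\frac{4741}{432} \approx 10.975$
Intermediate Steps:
$Z{\left(B,K \right)} = -1 + B K$ ($Z{\left(B,K \right)} = -7 + \left(K B + 6\right) = -7 + \left(B K + 6\right) = -7 + \left(6 + B K\right) = -1 + B K$)
$n = 2160$ ($n = \left(-1 + 5 \left(-1\right)\right) 18 \left(-20\right) = \left(-1 - 5\right) 18 \left(-20\right) = \left(-6\right) 18 \left(-20\right) = \left(-108\right) \left(-20\right) = 2160$)
$\frac{30557 - 6852}{n} = \frac{30557 - 6852}{2160} = 23705 \cdot \frac{1}{2160} = \frac{4741}{432}$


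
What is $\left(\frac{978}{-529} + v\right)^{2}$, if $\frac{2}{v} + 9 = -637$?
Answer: $\frac{100123514929}{29195531689} \approx 3.4294$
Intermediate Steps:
$v = - \frac{1}{323}$ ($v = \frac{2}{-9 - 637} = \frac{2}{-646} = 2 \left(- \frac{1}{646}\right) = - \frac{1}{323} \approx -0.003096$)
$\left(\frac{978}{-529} + v\right)^{2} = \left(\frac{978}{-529} - \frac{1}{323}\right)^{2} = \left(978 \left(- \frac{1}{529}\right) - \frac{1}{323}\right)^{2} = \left(- \frac{978}{529} - \frac{1}{323}\right)^{2} = \left(- \frac{316423}{170867}\right)^{2} = \frac{100123514929}{29195531689}$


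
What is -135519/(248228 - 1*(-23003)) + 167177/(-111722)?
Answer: -60484038605/30302469782 ≈ -1.9960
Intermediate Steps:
-135519/(248228 - 1*(-23003)) + 167177/(-111722) = -135519/(248228 + 23003) + 167177*(-1/111722) = -135519/271231 - 167177/111722 = -60484038605/30302469782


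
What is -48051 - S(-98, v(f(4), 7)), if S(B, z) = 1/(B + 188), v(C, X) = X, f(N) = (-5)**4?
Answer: -4324591/90 ≈ -48051.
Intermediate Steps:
f(N) = 625
S(B, z) = 1/(188 + B)
-48051 - S(-98, v(f(4), 7)) = -48051 - 1/(188 - 98) = -48051 - 1/90 = -4324591/90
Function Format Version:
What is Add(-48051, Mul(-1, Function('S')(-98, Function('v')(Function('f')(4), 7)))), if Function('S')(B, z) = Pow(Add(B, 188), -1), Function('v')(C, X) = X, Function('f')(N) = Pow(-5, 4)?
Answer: Rational(-4324591, 90) ≈ -48051.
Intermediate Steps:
Function('f')(N) = 625
Function('S')(B, z) = Pow(Add(188, B), -1)
Add(-48051, Mul(-1, Function('S')(-98, Function('v')(Function('f')(4), 7)))) = Add(-48051, Mul(-1, Pow(Add(188, -98), -1))) = Add(-48051, Mul(-1, Pow(90, -1))) = Add(-48051, Mul(-1, Rational(1, 90))) = Add(-48051, Rational(-1, 90)) = Rational(-4324591, 90)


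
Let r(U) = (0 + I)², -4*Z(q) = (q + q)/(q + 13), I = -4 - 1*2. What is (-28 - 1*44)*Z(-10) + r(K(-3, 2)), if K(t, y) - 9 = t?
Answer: -84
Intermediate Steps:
I = -6 (I = -4 - 2 = -6)
K(t, y) = 9 + t
Z(q) = -q/(2*(13 + q)) (Z(q) = -(q + q)/(4*(q + 13)) = -2*q/(4*(13 + q)) = -q/(2*(13 + q)))
r(U) = 36 (r(U) = (0 - 6)² = (-6)² = 36)
(-28 - 1*44)*Z(-10) + r(K(-3, 2)) = (-28 - 1*44)*(-1*(-10)/(26 + 2*(-10))) + 36 = (-28 - 44)*(-1*(-10)/(26 - 20)) + 36 = -(-72)*(-10)/6 + 36 = -72*5/3 + 36 = -120 + 36 = -84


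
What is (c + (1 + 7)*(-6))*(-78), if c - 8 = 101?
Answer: -4758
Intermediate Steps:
c = 109 (c = 8 + 101 = 109)
(c + (1 + 7)*(-6))*(-78) = (109 + (1 + 7)*(-6))*(-78) = (109 + 8*(-6))*(-78) = (109 - 48)*(-78) = 61*(-78) = -4758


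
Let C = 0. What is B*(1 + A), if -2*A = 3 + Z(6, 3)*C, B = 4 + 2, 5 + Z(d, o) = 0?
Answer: -3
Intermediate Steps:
Z(d, o) = -5 (Z(d, o) = -5 + 0 = -5)
B = 6
A = -3/2 (A = -(3 - 5*0)/2 = -(3 + 0)/2 = -1/2*3 = -3/2 ≈ -1.5000)
B*(1 + A) = 6*(1 - 3/2) = 6*(-1/2) = -3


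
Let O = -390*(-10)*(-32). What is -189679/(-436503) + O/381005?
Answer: 3558614599/33261965103 ≈ 0.10699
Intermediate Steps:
O = -124800 (O = -65*(-60)*(-32) = 3900*(-32) = -124800)
-189679/(-436503) + O/381005 = -189679/(-436503) - 124800/381005 = -189679*(-1/436503) - 124800*1/381005 = 189679/436503 - 24960/76201 = 3558614599/33261965103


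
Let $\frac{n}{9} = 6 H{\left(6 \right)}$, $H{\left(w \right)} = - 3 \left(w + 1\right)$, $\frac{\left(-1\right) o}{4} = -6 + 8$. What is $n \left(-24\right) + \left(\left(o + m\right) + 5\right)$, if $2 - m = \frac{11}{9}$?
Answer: $\frac{244924}{9} \approx 27214.0$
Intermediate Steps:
$o = -8$ ($o = - 4 \left(-6 + 8\right) = \left(-4\right) 2 = -8$)
$H{\left(w \right)} = -3 - 3 w$ ($H{\left(w \right)} = - 3 \left(1 + w\right) = -3 - 3 w$)
$n = -1134$ ($n = 9 \cdot 6 \left(-3 - 18\right) = 9 \cdot 6 \left(-21\right) = 9 \left(-126\right) = -1134$)
$m = \frac{7}{9}$ ($m = 2 - \frac{11}{9} = \frac{7}{9} \approx 0.77778$)
$n \left(-24\right) + \left(\left(o + m\right) + 5\right) = \left(-1134\right) \left(-24\right) + \left(\left(-8 + \frac{7}{9}\right) + 5\right) = 27216 + \left(- \frac{65}{9} + 5\right) = 27216 - \frac{20}{9} = \frac{244924}{9}$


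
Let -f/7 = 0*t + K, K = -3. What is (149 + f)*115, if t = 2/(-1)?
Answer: 19550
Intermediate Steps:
t = -2 (t = 2*(-1) = -2)
f = 21 (f = -7*(0*(-2) - 3) = -7*(0 - 3) = -7*(-3) = 21)
(149 + f)*115 = (149 + 21)*115 = 170*115 = 19550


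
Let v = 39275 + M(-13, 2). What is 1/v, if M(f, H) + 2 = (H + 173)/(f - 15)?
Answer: 4/157067 ≈ 2.5467e-5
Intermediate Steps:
M(f, H) = -2 + (173 + H)/(-15 + f) (M(f, H) = -2 + (H + 173)/(f - 15) = -2 + (173 + H)/(-15 + f))
v = 157067/4 (v = 39275 + (203 + 2 - 2*(-13))/(-15 - 13) = 39275 + (203 + 2 + 26)/(-28) = 39275 - 1/28*231 = 39275 - 33/4 = 157067/4 ≈ 39267.)
1/v = 1/(157067/4) = 4/157067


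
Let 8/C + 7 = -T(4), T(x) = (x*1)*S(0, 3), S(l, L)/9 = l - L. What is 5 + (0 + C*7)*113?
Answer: 6833/101 ≈ 67.653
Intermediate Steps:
S(l, L) = -9*L + 9*l (S(l, L) = 9*(l - L) = -9*L + 9*l)
T(x) = -27*x (T(x) = (x*1)*(-9*3 + 9*0) = x*(-27 + 0) = x*(-27) = -27*x)
C = 8/101 (C = 8/(-7 - (-27)*4) = 8/(-7 - 1*(-108)) = 8/(-7 + 108) = 8/101 ≈ 0.079208)
5 + (0 + C*7)*113 = 5 + (0 + (8/101)*7)*113 = 5 + (0 + 56/101)*113 = 5 + (56/101)*113 = 5 + 6328/101 = 6833/101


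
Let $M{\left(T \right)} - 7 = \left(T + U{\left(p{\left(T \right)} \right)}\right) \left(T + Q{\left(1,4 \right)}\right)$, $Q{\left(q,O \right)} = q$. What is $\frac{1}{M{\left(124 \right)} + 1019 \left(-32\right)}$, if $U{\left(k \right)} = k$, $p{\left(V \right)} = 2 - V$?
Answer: $- \frac{1}{32351} \approx -3.0911 \cdot 10^{-5}$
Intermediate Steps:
$M{\left(T \right)} = 9 + 2 T$ ($M{\left(T \right)} = 7 + \left(T - \left(-2 + T\right)\right) \left(T + 1\right) = 7 + 2 \left(1 + T\right) = 7 + \left(2 + 2 T\right) = 9 + 2 T$)
$\frac{1}{M{\left(124 \right)} + 1019 \left(-32\right)} = \frac{1}{\left(9 + 2 \cdot 124\right) + 1019 \left(-32\right)} = \frac{1}{\left(9 + 248\right) - 32608} = \frac{1}{257 - 32608} = \frac{1}{-32351} = - \frac{1}{32351}$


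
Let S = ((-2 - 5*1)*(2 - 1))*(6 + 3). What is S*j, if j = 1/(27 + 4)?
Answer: -63/31 ≈ -2.0323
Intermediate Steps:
S = -63 (S = ((-2 - 5)*1)*9 = -7*1*9 = -7*9 = -63)
j = 1/31 ≈ 0.032258
S*j = -63*1/31 = -63/31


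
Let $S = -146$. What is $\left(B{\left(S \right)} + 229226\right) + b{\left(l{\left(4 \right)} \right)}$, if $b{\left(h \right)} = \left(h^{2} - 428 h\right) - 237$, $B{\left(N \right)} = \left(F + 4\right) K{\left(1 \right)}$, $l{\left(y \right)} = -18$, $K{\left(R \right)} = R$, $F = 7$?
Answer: $237028$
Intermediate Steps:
$B{\left(N \right)} = 11$ ($B{\left(N \right)} = \left(7 + 4\right) 1 = 11 \cdot 1 = 11$)
$b{\left(h \right)} = -237 + h^{2} - 428 h$
$\left(B{\left(S \right)} + 229226\right) + b{\left(l{\left(4 \right)} \right)} = \left(11 + 229226\right) - \left(-7467 - 324\right) = 229237 + \left(-237 + 324 + 7704\right) = 229237 + 7791 = 237028$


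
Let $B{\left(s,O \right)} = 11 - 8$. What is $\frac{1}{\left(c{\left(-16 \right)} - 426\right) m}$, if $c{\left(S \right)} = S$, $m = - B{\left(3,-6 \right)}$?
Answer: $\frac{1}{1326} \approx 0.00075415$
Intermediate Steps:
$B{\left(s,O \right)} = 3$
$m = -3$ ($m = \left(-1\right) 3 = -3$)
$\frac{1}{\left(c{\left(-16 \right)} - 426\right) m} = \frac{1}{\left(-16 - 426\right) \left(-3\right)} = \frac{1}{\left(-442\right) \left(-3\right)} = \frac{1}{1326}$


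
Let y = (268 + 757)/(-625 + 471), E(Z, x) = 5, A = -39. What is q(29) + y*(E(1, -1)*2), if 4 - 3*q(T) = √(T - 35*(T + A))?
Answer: -15067/231 - √379/3 ≈ -71.714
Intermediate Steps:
y = -1025/154 (y = 1025/(-154) = 1025*(-1/154) = -1025/154 ≈ -6.6558)
q(T) = 4/3 - √(1365 - 34*T)/3 (q(T) = 4/3 - √(T - 35*(T - 39))/3 = 4/3 - √(T - 35*(-39 + T))/3 = 4/3 - √(T + (1365 - 35*T))/3 = 4/3 - √(1365 - 34*T)/3)
q(29) + y*(E(1, -1)*2) = (4/3 - √(1365 - 34*29)/3) - 5125*2/154 = (4/3 - √(1365 - 986)/3) - 1025/154*10 = (4/3 - √379/3) - 5125/77 = -15067/231 - √379/3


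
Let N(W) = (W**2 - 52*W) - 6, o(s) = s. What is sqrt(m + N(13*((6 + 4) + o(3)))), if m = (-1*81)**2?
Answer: 2*sqrt(6582) ≈ 162.26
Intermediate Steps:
m = 6561 (m = (-81)**2 = 6561)
N(W) = -6 + W**2 - 52*W
sqrt(m + N(13*((6 + 4) + o(3)))) = sqrt(6561 + (-6 + (13*((6 + 4) + 3))**2 - 676*((6 + 4) + 3))) = sqrt(6561 + (-6 + (13*(10 + 3))**2 - 676*(10 + 3))) = sqrt(6561 + (-6 + (13*13)**2 - 676*13)) = sqrt(6561 + (-6 + 169**2 - 52*169)) = sqrt(6561 + (-6 + 28561 - 8788)) = sqrt(6561 + 19767) = sqrt(26328) = 2*sqrt(6582)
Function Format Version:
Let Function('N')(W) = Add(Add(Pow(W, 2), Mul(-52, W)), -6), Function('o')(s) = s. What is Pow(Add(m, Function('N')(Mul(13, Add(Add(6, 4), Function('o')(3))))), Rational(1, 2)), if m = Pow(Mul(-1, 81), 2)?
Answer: Mul(2, Pow(6582, Rational(1, 2))) ≈ 162.26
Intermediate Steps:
m = 6561 (m = Pow(-81, 2) = 6561)
Function('N')(W) = Add(-6, Pow(W, 2), Mul(-52, W))
Pow(Add(m, Function('N')(Mul(13, Add(Add(6, 4), Function('o')(3))))), Rational(1, 2)) = Pow(Add(6561, Add(-6, Pow(Mul(13, Add(Add(6, 4), 3)), 2), Mul(-52, Mul(13, Add(Add(6, 4), 3))))), Rational(1, 2)) = Pow(Add(6561, Add(-6, Pow(Mul(13, Add(10, 3)), 2), Mul(-52, Mul(13, Add(10, 3))))), Rational(1, 2)) = Pow(Add(6561, Add(-6, Pow(Mul(13, 13), 2), Mul(-52, Mul(13, 13)))), Rational(1, 2)) = Pow(Add(6561, Add(-6, Pow(169, 2), Mul(-52, 169))), Rational(1, 2)) = Pow(Add(6561, Add(-6, 28561, -8788)), Rational(1, 2)) = Pow(Add(6561, 19767), Rational(1, 2)) = Pow(26328, Rational(1, 2)) = Mul(2, Pow(6582, Rational(1, 2)))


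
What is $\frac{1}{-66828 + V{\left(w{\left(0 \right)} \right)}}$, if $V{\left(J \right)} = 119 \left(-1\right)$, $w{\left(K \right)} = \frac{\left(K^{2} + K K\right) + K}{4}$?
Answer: $- \frac{1}{66947} \approx -1.4937 \cdot 10^{-5}$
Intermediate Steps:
$w{\left(K \right)} = \frac{K^{2}}{2} + \frac{K}{4}$ ($w{\left(K \right)} = \left(\left(K^{2} + K^{2}\right) + K\right) \frac{1}{4} = \left(2 K^{2} + K\right) \frac{1}{4} = \left(K + 2 K^{2}\right) \frac{1}{4} = \frac{K^{2}}{2} + \frac{K}{4}$)
$V{\left(J \right)} = -119$
$\frac{1}{-66828 + V{\left(w{\left(0 \right)} \right)}} = \frac{1}{-66828 - 119} = \frac{1}{-66947} = - \frac{1}{66947}$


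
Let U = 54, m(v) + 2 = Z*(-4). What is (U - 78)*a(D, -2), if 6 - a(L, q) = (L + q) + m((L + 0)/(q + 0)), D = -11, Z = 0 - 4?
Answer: -120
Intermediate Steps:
Z = -4
m(v) = 14 (m(v) = -2 - 4*(-4) = -2 + 16 = 14)
a(L, q) = -8 - L - q (a(L, q) = 6 - ((L + q) + 14) = 6 - (14 + L + q) = 6 + (-14 - L - q) = -8 - L - q)
(U - 78)*a(D, -2) = (54 - 78)*(-8 - 1*(-11) - 1*(-2)) = -24*(-8 + 11 + 2) = -24*5 = -120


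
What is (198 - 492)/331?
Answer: -294/331 ≈ -0.88822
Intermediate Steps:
(198 - 492)/331 = -294*1/331 = -294/331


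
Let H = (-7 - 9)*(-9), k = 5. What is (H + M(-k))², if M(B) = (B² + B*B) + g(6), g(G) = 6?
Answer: 40000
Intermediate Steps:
M(B) = 6 + 2*B² (M(B) = (B² + B*B) + 6 = (B² + B²) + 6 = 2*B² + 6 = 6 + 2*B²)
H = 144 (H = -16*(-9) = 144)
(H + M(-k))² = (144 + (6 + 2*(-1*5)²))² = (144 + (6 + 2*(-5)²))² = (144 + (6 + 2*25))² = (144 + (6 + 50))² = (144 + 56)² = 200² = 40000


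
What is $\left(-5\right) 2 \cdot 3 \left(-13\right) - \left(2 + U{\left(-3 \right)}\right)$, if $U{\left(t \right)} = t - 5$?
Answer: $396$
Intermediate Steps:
$U{\left(t \right)} = -5 + t$ ($U{\left(t \right)} = t - 5 = -5 + t$)
$\left(-5\right) 2 \cdot 3 \left(-13\right) - \left(2 + U{\left(-3 \right)}\right) = \left(-5\right) 2 \cdot 3 \left(-13\right) - -6 = \left(-10\right) 3 \left(-13\right) - -6 = \left(-30\right) \left(-13\right) + \left(-2 + 8\right) = 390 + 6 = 396$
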